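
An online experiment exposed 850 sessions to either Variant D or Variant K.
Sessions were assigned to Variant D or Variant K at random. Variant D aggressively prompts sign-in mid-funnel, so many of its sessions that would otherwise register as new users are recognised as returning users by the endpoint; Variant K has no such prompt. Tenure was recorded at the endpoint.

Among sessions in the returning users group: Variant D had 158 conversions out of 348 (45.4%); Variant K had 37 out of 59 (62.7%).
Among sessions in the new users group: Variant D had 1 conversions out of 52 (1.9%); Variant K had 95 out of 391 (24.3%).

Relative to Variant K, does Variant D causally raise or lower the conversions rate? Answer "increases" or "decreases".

increases

Variant K is higher inside every user tenure stratum but Variant D is higher in aggregate. Whether to stratify depends on how user tenure relates to the variant.
User tenure is downstream of the variant. One should not condition on a consequence of treatment, so the overall rates are the right comparison.
Pooled: Variant D 39.8% vs Variant K 29.3%; Variant D is higher overall.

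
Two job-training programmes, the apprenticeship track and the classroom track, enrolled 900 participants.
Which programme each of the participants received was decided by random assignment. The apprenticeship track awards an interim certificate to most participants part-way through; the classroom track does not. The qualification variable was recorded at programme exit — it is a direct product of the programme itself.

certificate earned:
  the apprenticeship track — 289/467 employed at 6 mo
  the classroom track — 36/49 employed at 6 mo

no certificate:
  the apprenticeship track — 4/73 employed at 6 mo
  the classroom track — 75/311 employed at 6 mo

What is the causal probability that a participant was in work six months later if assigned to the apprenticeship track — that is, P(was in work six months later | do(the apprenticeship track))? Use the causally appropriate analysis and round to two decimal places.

0.54

the classroom track is higher inside every qualification attained during the programme stratum but the apprenticeship track is higher in aggregate. Whether to stratify depends on how qualification attained during the programme relates to the programme.
The distribution of qualification attained during the programme is itself part of what the programme does — it is an intermediate outcome. Holding it fixed would remove that part of the effect; the total effect is the pooled difference.
So P(outcome | do(the apprenticeship track)) is just the pooled rate for the apprenticeship track: 293/540 = 0.543.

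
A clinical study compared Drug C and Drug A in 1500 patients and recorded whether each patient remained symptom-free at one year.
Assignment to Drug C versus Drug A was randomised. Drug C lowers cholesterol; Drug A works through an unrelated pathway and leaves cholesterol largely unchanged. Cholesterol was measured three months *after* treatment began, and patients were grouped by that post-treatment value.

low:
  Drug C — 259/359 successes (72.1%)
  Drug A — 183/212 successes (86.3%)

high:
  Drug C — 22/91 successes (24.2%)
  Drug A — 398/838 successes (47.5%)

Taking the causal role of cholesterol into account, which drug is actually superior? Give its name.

Drug C

The distribution of cholesterol is itself part of what the drug does — it is an intermediate outcome. Holding it fixed would remove that part of the effect; the total effect is the pooled difference.
Pooled: Drug C 62.4% vs Drug A 55.3%; Drug C is higher overall.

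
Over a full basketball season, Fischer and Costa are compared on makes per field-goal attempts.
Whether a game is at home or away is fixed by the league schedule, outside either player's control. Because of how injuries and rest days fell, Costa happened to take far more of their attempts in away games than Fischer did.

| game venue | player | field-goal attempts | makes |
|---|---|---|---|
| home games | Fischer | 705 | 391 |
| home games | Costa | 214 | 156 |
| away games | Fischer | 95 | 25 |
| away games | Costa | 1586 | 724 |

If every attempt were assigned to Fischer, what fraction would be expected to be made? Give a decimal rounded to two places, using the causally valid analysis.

0.37

Game venue satisfies the back-door criterion: it is not a descendant of the player, and it blocks the spurious path from player to outcome. Adjusting for it (i.e., using the within-game venue rates) gives the causal effect.
Standardising Fischer to the population game venue mix: 0.353·391/705 + 0.647·25/95 = 0.366.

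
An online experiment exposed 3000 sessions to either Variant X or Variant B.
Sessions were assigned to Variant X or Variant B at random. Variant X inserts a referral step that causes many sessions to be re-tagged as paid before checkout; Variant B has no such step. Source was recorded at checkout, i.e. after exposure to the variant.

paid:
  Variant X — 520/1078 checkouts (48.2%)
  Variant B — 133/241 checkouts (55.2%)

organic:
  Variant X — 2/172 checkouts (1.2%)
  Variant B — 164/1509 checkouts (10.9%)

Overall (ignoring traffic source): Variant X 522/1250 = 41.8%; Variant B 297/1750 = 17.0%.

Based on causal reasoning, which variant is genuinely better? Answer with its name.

Traffic source is downstream of the variant. One should not condition on a consequence of treatment, so the overall rates are the right comparison.
Pooled: Variant X 41.8% vs Variant B 17.0%; Variant X is higher overall.

Variant X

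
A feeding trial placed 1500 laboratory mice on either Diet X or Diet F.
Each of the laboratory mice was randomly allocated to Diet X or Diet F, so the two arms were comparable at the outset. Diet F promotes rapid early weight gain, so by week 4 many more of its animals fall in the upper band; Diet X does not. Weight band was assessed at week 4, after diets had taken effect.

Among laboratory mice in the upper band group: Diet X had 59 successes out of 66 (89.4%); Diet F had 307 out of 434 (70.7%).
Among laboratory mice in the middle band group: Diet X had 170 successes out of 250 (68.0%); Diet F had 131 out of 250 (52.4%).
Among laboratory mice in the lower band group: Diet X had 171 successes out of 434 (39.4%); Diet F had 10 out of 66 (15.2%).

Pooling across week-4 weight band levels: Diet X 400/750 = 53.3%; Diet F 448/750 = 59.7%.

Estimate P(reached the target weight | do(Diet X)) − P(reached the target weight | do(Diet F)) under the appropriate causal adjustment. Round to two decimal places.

The week-4 weight band-specific comparison favours Diet X throughout, but the pooled figures favour Diet F. The question is whether to condition on week-4 weight band.
Stratifying would compare diets among laboratory mice the diets themselves sorted into week-4 weight band groups — a form of selection on an intermediate. The unconditioned pooled rates give the total causal effect.
The causal difference is the pooled difference: 0.533 − 0.597 = -0.064.

-0.06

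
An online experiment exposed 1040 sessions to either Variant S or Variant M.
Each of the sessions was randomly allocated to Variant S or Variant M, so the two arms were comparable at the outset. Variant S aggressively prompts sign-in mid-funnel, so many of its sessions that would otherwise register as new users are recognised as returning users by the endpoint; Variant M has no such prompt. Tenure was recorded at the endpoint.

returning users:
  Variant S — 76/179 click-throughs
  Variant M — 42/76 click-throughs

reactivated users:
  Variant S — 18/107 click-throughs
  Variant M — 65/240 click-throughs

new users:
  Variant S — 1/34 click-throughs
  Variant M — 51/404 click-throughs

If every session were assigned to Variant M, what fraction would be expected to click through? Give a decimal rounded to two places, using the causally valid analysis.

0.22

User tenure is recorded after the variant and is itself shifted by it — it sits on the causal path from variant to outcome. Conditioning on a mediator would strip out part of the effect we want; the pooled comparison gives the total causal effect.
So P(outcome | do(Variant M)) is just the pooled rate for Variant M: 158/720 = 0.219.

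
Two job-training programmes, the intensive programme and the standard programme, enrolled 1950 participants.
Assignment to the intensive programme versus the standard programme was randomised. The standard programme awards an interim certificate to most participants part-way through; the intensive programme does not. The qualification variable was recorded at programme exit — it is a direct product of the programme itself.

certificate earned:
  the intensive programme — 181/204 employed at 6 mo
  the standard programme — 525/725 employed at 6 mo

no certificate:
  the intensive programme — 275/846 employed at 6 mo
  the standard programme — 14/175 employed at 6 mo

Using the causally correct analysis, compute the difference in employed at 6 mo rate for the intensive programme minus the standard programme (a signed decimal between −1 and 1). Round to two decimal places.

the intensive programme is higher inside every qualification attained during the programme stratum but the standard programme is higher in aggregate. Whether to stratify depends on how qualification attained during the programme relates to the programme.
Qualification attained during the programme here is a post-treatment variable shaped by the programme; conditioning on it would introduce bias rather than remove it. The overall comparison is the causal one.
The causal difference is the pooled difference: 0.434 − 0.599 = -0.165.

-0.16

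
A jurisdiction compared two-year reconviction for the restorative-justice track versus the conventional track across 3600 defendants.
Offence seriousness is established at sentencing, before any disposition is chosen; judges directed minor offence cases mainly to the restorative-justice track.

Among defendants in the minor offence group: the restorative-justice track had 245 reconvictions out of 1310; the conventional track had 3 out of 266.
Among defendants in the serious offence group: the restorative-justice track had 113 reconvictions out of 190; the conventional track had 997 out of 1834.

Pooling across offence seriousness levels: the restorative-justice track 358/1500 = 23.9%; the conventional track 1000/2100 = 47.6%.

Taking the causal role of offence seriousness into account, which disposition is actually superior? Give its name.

the conventional track

Within every offence seriousness level the conventional track has the lower rate, yet pooled the restorative-justice track does — Simpson's reversal.
Offence seriousness is set before the disposition has any effect — it is not caused by the disposition — and it independently drives the outcome. That makes it a confounder, so the causal comparison is within offence seriousness levels.
Within each level — minor offence: 18.7% vs 1.1%; serious offence: 59.5% vs 54.4% — the conventional track is lower every time.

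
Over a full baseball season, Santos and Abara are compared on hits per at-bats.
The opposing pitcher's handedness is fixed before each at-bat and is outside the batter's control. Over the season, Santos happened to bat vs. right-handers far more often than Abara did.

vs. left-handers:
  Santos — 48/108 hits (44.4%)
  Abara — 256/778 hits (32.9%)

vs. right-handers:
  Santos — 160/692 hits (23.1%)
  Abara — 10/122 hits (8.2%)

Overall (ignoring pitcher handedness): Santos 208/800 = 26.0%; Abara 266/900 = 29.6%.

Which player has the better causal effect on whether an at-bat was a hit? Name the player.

The imbalance in pitcher handedness arose from how at-bats were allocated, not from anything the player did; and pitcher handedness independently affects the outcome. The pooled gap is confounded — condition on pitcher handedness.
Within each level — vs. left-handers: 44.4% vs 32.9%; vs. right-handers: 23.1% vs 8.2% — Santos is higher every time.

Santos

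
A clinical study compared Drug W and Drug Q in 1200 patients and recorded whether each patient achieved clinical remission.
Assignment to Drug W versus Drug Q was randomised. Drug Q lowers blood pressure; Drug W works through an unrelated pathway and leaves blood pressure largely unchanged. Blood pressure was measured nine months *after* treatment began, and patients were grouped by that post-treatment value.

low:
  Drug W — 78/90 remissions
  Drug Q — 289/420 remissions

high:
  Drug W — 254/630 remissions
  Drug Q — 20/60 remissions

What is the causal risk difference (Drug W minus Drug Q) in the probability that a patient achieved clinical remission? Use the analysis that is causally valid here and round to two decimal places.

The blood pressure-specific comparison favours Drug W throughout, but the pooled figures favour Drug Q. The question is whether to condition on blood pressure.
Stratifying would compare drugs among patients the drugs themselves sorted into blood pressure groups — a form of selection on an intermediate. The unconditioned pooled rates give the total causal effect.
The causal difference is the pooled difference: 0.461 − 0.644 = -0.183.

-0.18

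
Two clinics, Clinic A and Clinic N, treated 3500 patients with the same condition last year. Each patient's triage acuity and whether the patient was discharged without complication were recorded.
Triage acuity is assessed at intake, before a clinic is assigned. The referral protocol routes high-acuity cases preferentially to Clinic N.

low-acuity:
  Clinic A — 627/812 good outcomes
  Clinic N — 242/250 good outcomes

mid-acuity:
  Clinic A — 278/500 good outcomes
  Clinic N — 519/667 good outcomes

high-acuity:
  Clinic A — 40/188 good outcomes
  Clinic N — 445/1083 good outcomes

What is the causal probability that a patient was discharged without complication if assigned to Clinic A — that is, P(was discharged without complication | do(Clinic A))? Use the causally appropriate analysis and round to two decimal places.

0.50

Clinic N is higher inside every triage acuity stratum but Clinic A is higher in aggregate. Whether to stratify depends on how triage acuity relates to the clinic.
The imbalance in triage acuity arose from how patients were allocated, not from anything the clinic did; and triage acuity independently affects the outcome. The pooled gap is confounded — condition on triage acuity.
Standardising Clinic A to the population triage acuity mix: 0.303·627/812 + 0.333·278/500 + 0.363·40/188 = 0.497.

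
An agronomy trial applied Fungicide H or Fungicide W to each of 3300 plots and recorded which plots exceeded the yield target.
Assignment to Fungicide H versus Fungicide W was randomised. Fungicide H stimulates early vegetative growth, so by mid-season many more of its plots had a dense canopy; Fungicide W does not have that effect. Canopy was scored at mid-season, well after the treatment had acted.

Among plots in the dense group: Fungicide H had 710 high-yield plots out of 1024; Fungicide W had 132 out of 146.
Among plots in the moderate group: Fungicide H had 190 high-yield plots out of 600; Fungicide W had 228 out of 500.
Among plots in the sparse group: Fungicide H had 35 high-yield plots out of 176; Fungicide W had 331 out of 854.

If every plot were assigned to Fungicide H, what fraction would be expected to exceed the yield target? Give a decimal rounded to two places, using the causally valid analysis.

Within every mid-season canopy level Fungicide W has the higher rate, yet pooled Fungicide H does — Simpson's reversal.
Mid-season canopy is downstream of the fungicide. One should not condition on a consequence of treatment, so the overall rates are the right comparison.
So P(outcome | do(Fungicide H)) is just the pooled rate for Fungicide H: 935/1800 = 0.519.

0.52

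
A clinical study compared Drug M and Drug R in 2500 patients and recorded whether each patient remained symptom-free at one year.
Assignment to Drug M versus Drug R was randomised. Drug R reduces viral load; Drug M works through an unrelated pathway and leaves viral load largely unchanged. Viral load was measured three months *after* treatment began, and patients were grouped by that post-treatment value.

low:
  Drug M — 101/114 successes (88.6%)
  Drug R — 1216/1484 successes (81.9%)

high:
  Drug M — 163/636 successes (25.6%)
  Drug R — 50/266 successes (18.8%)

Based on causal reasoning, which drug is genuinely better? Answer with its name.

The viral load-specific comparison favours Drug M throughout, but the pooled figures favour Drug R. The question is whether to condition on viral load.
Because the drug influences viral load, viral load is a post-treatment mediator, not a confounder. Stratifying on it would bias the estimate; the causal effect is the crude pooled difference.
Pooled: Drug M 35.2% vs Drug R 72.3%; Drug R is higher overall.

Drug R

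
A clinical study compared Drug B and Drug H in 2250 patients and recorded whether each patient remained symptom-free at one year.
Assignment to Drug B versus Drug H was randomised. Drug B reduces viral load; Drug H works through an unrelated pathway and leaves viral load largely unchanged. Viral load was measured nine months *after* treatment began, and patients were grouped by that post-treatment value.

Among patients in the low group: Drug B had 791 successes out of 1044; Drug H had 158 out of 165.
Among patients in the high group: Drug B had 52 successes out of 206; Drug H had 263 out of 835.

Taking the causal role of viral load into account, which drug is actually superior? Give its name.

Drug B

Within every viral load level Drug H has the higher rate, yet pooled Drug B does — Simpson's reversal.
The distribution of viral load is itself part of what the drug does — it is an intermediate outcome. Holding it fixed would remove that part of the effect; the total effect is the pooled difference.
Pooled: Drug B 67.4% vs Drug H 42.1%; Drug B is higher overall.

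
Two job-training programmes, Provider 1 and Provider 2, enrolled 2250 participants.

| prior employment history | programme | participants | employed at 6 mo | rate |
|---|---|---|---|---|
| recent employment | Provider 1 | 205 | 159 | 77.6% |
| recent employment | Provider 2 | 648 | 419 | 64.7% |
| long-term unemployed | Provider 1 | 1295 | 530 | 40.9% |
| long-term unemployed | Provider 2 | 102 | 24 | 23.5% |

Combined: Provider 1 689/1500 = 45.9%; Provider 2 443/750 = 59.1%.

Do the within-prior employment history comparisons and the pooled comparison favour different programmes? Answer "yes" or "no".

Within each prior employment history level (recent employment 77.6% vs 64.7%; long-term unemployed 40.9% vs 23.5%), Provider 1 has the higher rate every time. Pooled: 45.9% vs 59.1% — Provider 2 has the higher rate overall. The two comparisons disagree.

yes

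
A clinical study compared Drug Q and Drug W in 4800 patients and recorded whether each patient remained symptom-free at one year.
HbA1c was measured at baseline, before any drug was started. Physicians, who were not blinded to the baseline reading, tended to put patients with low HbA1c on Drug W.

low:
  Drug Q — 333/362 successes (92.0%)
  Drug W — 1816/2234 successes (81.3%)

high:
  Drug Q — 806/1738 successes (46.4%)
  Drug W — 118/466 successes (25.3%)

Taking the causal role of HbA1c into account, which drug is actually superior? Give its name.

Drug Q

Drug Q is higher inside every HbA1c stratum but Drug W is higher in aggregate. Whether to stratify depends on how HbA1c relates to the drug.
HbA1c satisfies the back-door criterion: it is not a descendant of the drug, and it blocks the spurious path from drug to outcome. Adjusting for it (i.e., using the within-HbA1c rates) gives the causal effect.
Within each level — low: 92.0% vs 81.3%; high: 46.4% vs 25.3% — Drug Q is higher every time.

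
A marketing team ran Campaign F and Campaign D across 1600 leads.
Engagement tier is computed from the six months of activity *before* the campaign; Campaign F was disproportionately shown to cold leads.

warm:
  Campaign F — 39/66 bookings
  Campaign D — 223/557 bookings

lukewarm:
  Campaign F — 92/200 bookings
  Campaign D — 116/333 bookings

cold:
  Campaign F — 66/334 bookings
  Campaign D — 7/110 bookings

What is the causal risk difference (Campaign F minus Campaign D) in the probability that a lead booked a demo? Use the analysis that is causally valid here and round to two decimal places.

Engagement tier differs across campaigns for reasons unrelated to any effect of the campaign itself, and it separately predicts the outcome — a classic confounder. We must compare within engagement tier levels.
Adjusting over the population distribution of engagement tier: 0.389·(0.591−0.400) + 0.333·(0.460−0.348) + 0.278·(0.198−0.064) = +0.149.

+0.15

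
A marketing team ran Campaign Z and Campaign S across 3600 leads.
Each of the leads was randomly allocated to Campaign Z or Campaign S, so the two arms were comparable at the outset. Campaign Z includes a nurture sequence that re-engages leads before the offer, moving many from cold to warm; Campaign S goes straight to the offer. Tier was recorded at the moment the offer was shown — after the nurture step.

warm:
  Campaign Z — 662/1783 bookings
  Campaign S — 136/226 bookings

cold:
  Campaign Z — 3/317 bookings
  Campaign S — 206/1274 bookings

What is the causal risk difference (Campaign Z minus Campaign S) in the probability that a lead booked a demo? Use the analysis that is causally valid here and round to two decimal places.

Within every engagement tier level Campaign S has the higher rate, yet pooled Campaign Z does — Simpson's reversal.
The distribution of engagement tier is itself part of what the campaign does — it is an intermediate outcome. Holding it fixed would remove that part of the effect; the total effect is the pooled difference.
The causal difference is the pooled difference: 0.317 − 0.228 = +0.089.

+0.09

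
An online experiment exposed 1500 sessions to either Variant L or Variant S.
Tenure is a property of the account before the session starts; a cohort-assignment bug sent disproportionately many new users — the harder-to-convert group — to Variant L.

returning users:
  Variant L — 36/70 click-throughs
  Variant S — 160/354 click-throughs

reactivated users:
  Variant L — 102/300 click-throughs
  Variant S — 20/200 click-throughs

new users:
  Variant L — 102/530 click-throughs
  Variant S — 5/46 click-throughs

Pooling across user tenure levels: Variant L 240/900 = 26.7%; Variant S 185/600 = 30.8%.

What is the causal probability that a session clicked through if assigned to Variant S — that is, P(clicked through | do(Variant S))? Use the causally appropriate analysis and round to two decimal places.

0.20

Since user tenure is a pre-existing factor (not a product of the variant) and it affects the outcome on its own, it is a confounder. The stratified rates, not the pooled rate, identify the causal effect.
Standardising Variant S to the population user tenure mix: 0.283·160/354 + 0.333·20/200 + 0.384·5/46 = 0.203.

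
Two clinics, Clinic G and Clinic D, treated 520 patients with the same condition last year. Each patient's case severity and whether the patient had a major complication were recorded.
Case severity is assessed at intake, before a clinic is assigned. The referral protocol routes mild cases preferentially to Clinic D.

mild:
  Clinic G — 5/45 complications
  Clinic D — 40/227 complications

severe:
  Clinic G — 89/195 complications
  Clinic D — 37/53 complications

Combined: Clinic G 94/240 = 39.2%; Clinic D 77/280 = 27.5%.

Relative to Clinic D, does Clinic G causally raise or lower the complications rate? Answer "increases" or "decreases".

Within every case severity level Clinic G has the lower rate, yet pooled Clinic D does — Simpson's reversal.
Here case severity is a common cause — it drives both which clinic a case falls under and the outcome. The crude comparison mixes populations; the stratum-specific rates are the causally relevant ones.
Within each level — mild: 11.1% vs 17.6%; severe: 45.6% vs 69.8% — Clinic G is lower every time.

decreases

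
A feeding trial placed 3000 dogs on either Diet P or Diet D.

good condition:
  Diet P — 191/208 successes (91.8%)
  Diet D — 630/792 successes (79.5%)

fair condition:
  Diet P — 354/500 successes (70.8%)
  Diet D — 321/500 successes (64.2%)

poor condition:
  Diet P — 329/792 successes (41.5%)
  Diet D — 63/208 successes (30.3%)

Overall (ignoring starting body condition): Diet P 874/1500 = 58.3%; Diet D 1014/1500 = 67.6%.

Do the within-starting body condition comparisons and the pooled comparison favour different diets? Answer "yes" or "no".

yes

Within each starting body condition level (good condition 91.8% vs 79.5%; fair condition 70.8% vs 64.2%; poor condition 41.5% vs 30.3%), Diet P has the higher rate every time. Pooled: 58.3% vs 67.6% — Diet D has the higher rate overall. The two comparisons disagree.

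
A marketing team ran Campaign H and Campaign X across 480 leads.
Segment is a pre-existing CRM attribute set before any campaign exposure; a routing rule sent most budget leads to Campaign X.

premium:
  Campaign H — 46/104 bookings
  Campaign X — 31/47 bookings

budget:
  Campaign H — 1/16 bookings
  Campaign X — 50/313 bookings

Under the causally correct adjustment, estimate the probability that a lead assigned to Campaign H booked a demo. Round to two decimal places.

Since customer segment is a pre-existing factor (not a product of the campaign) and it affects the outcome on its own, it is a confounder. The stratified rates, not the pooled rate, identify the causal effect.
Standardising Campaign H to the population customer segment mix: 0.315·46/104 + 0.685·1/16 = 0.182.

0.18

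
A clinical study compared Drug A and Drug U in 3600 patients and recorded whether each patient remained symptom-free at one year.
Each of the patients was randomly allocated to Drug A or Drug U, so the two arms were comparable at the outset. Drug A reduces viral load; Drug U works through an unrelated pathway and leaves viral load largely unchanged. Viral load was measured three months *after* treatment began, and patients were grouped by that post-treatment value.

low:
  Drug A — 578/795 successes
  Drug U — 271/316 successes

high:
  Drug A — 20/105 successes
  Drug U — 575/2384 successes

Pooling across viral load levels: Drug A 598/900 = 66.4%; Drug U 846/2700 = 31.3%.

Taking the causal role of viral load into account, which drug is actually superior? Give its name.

Drug A

Viral load here is a post-treatment variable shaped by the drug; conditioning on it would introduce bias rather than remove it. The overall comparison is the causal one.
Pooled: Drug A 66.4% vs Drug U 31.3%; Drug A is higher overall.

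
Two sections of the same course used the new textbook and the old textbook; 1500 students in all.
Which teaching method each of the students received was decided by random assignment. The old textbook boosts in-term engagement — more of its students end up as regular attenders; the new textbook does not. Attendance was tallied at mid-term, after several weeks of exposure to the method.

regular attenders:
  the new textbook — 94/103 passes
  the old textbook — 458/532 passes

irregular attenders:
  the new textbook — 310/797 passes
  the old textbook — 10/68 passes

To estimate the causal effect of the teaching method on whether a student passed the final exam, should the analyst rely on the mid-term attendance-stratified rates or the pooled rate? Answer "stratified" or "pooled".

The mid-term attendance-specific comparison favours the new textbook throughout, but the pooled figures favour the old textbook. The question is whether to condition on mid-term attendance.
Stratifying would compare teaching methods among students the teaching methods themselves sorted into mid-term attendance groups — a form of selection on an intermediate. The unconditioned pooled rates give the total causal effect.
Pooled: the new textbook 44.9% vs the old textbook 78.0%; the old textbook is higher overall.

pooled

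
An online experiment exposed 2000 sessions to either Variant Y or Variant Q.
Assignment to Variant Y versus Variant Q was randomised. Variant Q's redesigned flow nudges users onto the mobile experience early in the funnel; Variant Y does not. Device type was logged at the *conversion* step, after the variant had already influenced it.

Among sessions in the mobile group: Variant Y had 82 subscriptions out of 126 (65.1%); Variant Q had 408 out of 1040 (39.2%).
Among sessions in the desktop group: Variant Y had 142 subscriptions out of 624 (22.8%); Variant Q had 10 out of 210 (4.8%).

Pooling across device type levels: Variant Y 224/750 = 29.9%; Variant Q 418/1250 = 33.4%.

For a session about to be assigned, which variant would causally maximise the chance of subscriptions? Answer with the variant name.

Variant Q

Variant Y is higher inside every device type stratum but Variant Q is higher in aggregate. Whether to stratify depends on how device type relates to the variant.
Because the variant influences device type, device type is a post-treatment mediator, not a confounder. Stratifying on it would bias the estimate; the causal effect is the crude pooled difference.
Pooled: Variant Y 29.9% vs Variant Q 33.4%; Variant Q is higher overall.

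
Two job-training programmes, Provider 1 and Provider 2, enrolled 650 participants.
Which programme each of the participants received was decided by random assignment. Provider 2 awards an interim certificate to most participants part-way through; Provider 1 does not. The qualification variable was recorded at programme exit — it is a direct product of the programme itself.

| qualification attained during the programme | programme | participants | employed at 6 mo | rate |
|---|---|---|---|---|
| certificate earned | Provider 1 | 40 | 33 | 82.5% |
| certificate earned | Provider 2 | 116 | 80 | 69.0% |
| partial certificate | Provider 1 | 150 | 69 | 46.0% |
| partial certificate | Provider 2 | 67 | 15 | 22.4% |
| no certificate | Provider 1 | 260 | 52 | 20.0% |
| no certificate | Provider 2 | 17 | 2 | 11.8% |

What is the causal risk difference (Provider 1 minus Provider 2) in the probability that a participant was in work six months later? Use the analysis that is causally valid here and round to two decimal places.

-0.14

Qualification attained during the programme here is a post-treatment variable shaped by the programme; conditioning on it would introduce bias rather than remove it. The overall comparison is the causal one.
The causal difference is the pooled difference: 0.342 − 0.485 = -0.143.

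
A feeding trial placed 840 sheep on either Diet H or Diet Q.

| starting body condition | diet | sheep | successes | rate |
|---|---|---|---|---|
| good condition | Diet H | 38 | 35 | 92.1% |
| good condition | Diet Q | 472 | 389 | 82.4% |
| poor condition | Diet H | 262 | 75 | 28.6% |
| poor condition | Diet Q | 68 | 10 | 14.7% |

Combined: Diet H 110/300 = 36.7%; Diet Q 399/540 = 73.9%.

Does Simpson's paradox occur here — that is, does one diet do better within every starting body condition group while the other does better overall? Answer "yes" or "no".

yes

Within each starting body condition level (good condition 92.1% vs 82.4%; poor condition 28.6% vs 14.7%), Diet H has the higher rate every time. Pooled: 36.7% vs 73.9% — Diet Q has the higher rate overall. The two comparisons disagree.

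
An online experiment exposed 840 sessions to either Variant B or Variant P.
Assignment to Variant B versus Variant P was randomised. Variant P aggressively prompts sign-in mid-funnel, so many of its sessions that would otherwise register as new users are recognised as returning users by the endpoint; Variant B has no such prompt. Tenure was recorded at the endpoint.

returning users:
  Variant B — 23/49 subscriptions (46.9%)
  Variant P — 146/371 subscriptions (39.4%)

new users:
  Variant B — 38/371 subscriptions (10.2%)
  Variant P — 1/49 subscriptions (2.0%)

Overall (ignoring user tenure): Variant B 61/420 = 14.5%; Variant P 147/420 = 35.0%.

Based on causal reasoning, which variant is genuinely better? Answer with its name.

Variant P

Within every user tenure level Variant B has the higher rate, yet pooled Variant P does — Simpson's reversal.
User tenure lies on the pathway variant → user tenure → outcome, so adjusting for it blocks the indirect effect. For the total causal effect of variant, use the unadjusted pooled rates.
Pooled: Variant B 14.5% vs Variant P 35.0%; Variant P is higher overall.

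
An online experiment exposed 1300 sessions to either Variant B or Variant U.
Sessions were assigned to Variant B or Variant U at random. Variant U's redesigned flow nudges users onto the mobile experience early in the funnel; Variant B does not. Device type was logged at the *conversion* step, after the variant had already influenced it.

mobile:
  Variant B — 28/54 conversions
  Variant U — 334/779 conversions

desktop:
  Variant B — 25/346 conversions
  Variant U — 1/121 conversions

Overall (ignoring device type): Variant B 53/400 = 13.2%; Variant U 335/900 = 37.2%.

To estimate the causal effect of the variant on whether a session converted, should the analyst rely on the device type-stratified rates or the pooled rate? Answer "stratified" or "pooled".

pooled

Device type is downstream of the variant. One should not condition on a consequence of treatment, so the overall rates are the right comparison.
Pooled: Variant B 13.2% vs Variant U 37.2%; Variant U is higher overall.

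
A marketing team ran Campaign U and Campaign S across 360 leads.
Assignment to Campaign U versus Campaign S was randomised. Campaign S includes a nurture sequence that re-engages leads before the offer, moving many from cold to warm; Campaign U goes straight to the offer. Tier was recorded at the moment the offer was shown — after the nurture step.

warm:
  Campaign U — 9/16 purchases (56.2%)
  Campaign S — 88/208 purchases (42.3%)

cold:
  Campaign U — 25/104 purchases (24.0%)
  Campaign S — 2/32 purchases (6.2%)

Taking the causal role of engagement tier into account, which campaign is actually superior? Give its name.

Because the campaign influences engagement tier, engagement tier is a post-treatment mediator, not a confounder. Stratifying on it would bias the estimate; the causal effect is the crude pooled difference.
Pooled: Campaign U 28.3% vs Campaign S 37.5%; Campaign S is higher overall.

Campaign S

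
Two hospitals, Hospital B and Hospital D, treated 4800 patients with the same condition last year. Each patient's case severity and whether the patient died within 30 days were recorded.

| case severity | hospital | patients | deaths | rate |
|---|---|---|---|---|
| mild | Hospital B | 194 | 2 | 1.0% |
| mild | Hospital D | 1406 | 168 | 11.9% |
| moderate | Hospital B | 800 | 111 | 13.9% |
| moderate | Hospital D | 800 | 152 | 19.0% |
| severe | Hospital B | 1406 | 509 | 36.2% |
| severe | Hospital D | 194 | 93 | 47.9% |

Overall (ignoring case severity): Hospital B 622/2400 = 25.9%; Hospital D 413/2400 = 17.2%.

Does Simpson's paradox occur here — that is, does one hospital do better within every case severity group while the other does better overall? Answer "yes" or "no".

yes

Within each case severity level (mild 1.0% vs 11.9%; moderate 13.9% vs 19.0%; severe 36.2% vs 47.9%), Hospital B has the lower rate every time. Pooled: 25.9% vs 17.2% — Hospital D has the lower rate overall. The two comparisons disagree.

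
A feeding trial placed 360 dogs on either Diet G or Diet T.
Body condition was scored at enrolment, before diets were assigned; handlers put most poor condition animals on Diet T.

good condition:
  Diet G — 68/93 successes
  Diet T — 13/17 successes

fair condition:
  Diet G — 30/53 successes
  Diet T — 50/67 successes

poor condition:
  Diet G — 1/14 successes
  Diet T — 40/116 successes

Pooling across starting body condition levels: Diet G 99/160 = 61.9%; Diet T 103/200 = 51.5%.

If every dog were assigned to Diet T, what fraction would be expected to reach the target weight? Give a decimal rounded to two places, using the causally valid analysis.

0.61

The stratified and pooled comparisons disagree (Diet T wins within each starting body condition; Diet G wins overall), so the answer turns on the causal role of starting body condition.
Starting body condition satisfies the back-door criterion: it is not a descendant of the diet, and it blocks the spurious path from diet to outcome. Adjusting for it (i.e., using the within-starting body condition rates) gives the causal effect.
Standardising Diet T to the population starting body condition mix: 0.306·13/17 + 0.333·50/67 + 0.361·40/116 = 0.607.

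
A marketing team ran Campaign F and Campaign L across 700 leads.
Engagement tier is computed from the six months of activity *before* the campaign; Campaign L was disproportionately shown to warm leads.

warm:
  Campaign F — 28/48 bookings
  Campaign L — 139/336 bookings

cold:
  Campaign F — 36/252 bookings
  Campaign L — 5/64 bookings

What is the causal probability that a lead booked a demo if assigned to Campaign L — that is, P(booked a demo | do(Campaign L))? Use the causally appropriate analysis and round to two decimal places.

Campaign F is higher inside every engagement tier stratum but Campaign L is higher in aggregate. Whether to stratify depends on how engagement tier relates to the campaign.
The imbalance in engagement tier arose from how leads were allocated, not from anything the campaign did; and engagement tier independently affects the outcome. The pooled gap is confounded — condition on engagement tier.
Standardising Campaign L to the population engagement tier mix: 0.549·139/336 + 0.451·5/64 = 0.262.

0.26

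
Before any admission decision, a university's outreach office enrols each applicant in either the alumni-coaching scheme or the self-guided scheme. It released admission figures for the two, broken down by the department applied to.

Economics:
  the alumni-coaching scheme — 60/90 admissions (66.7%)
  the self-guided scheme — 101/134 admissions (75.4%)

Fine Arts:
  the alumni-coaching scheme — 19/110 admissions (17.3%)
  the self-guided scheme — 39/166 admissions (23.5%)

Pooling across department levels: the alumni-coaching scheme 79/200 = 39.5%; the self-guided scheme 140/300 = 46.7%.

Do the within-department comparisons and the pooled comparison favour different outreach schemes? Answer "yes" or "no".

no

Within each department level (Economics 66.7% vs 75.4%; Fine Arts 17.3% vs 23.5%), the self-guided scheme has the higher rate every time. Pooled: 39.5% vs 46.7% — the self-guided scheme has the higher rate overall. They agree.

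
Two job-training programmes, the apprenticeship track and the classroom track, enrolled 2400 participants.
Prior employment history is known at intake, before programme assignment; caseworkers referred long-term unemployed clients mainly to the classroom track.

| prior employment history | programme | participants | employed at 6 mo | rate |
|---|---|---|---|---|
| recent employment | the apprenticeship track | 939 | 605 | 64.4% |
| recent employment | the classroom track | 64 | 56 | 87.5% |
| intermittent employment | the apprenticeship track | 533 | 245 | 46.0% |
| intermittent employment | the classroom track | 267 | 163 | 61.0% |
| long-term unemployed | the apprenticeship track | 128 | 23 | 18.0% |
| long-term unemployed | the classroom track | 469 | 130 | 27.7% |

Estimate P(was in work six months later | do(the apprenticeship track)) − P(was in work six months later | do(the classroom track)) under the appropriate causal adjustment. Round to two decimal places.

-0.17

The prior employment history-specific comparison favours the classroom track throughout, but the pooled figures favour the apprenticeship track. The question is whether to condition on prior employment history.
Since prior employment history is a pre-existing factor (not a product of the programme) and it affects the outcome on its own, it is a confounder. The stratified rates, not the pooled rate, identify the causal effect.
Adjusting over the population distribution of prior employment history: 0.418·(0.644−0.875) + 0.333·(0.460−0.610) + 0.249·(0.180−0.277) = -0.171.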